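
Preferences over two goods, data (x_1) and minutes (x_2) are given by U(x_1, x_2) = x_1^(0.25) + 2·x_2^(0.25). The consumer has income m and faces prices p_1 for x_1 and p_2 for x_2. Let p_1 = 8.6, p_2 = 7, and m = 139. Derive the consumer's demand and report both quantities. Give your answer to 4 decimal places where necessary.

From the CES first-order condition, (1/2)·(x_2/x_1)^(0.75) = p_1/p_2.
Solve for the ratio: x_2/x_1 = [2·p_1/p_2]^(4/3).
Substitute x_2 = (x_2/x_1)·x_1 into the budget: x_1* = m/(p_1 + p_2·(x_2/x_1)).
Numerically x_2/x_1 = 3.31569, so x_1* = 139/(8.6 + 7·3.31569) = 4.3697 and x_2* = 3.31569·4.3697 = 14.4886.

x_1* = 4.3697, x_2* = 14.4886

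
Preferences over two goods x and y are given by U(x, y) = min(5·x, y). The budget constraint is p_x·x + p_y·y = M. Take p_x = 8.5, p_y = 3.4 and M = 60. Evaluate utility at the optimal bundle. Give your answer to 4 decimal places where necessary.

V = 11.7647

Here 8.5 + 5·3.4 = 25.5, giving x* = 2.3529 and y* = 11.7647.
Utility at the optimum: U(2.3529, 11.7647) = 11.7647.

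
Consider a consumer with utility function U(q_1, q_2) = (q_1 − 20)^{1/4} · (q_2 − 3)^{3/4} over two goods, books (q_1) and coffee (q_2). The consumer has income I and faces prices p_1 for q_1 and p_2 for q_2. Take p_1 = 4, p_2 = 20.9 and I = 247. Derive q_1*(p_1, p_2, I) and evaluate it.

q_1* = 26.5188

This is Cobb-Douglas in (q_1−20, q_2−3): tangency gives 0.25·p_2·(q_2−3) = 0.75·p_1·(q_1−20).
Substituting into the budget: q_1* = 20 + 0.25·(I − 20·p_1 − 3·p_2)/p_1, and q_2* = 3 + 0.75·(…)/p_2.
Discretionary income = 247 − 20·4 − 3·20.9 = 104.3; q_1* = 20 + 0.25·104.3/4 = 26.5188.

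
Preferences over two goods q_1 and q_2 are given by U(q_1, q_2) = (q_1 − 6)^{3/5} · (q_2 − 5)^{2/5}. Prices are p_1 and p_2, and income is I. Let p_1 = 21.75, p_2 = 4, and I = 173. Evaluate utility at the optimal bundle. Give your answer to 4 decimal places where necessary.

V = 1.039

Substituting into the budget: q_1* = 6 + 0.6·(I − 6·p_1 − 5·p_2)/p_1, and q_2* = 5 + 0.4·(…)/p_2.
Discretionary income = 173 − 6·21.75 − 5·4 = 22.5; q_1* = 6 + 0.6·22.5/21.75 = 6.6207; q_2* = 5 + 0.4·22.5/4 = 7.25.
Utility at the optimum: U(6.6207, 7.25) = 1.039.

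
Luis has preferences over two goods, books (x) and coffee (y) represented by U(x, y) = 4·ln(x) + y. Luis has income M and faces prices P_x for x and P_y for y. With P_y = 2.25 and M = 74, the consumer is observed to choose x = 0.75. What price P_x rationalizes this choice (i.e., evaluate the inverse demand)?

P_x = 12

Set MRS = P_x/P_y: (4/x)/1 = P_x/P_y.
So x*(P_x,P_y) = 4·P_y/P_x, independent of income; and y* = (M − 4·P_y)/P_y.
Set x* = 0.75 in the demand function and solve for P_x: P_x = 12.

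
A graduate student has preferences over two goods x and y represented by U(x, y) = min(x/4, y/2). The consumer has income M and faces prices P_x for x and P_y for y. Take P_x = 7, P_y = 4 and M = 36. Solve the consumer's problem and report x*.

x* = 4

Leontief preferences: the optimum is at the kink where x/4 = y/2, i.e. y = (1/2)·x.
Budget: P_x·x + P_y·(1/2)·x = M, so (4·P_x + 2·P_y)·x = 4·M.
Demand: x*(P_x,P_y,M) = 4·M/(4·P_x + 2·P_y), y* = 2·M/(4·P_x + 2·P_y).
Here 4·7 + 2·4 = 36, giving x* = 4.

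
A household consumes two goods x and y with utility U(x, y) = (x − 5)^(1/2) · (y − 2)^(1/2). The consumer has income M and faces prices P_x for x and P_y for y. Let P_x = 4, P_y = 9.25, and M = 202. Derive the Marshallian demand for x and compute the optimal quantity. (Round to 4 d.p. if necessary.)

After buying the subsistence bundle (5, 2), a share 0.5 of the remaining income goes to x: x* = 5 + 0.5·(M − 5P_x − 2P_y)/P_x.
Discretionary income = 202 − 5·4 − 2·9.25 = 163.5; x* = 5 + 0.5·163.5/4 = 25.4375.

x* = 25.4375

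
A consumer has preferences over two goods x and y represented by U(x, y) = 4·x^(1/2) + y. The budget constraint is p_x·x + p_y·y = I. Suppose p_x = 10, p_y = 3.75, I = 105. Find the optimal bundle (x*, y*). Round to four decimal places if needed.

MU_x = 2/√x, MU_y = 1. Tangency: 2/√x = p_x/p_y.
Thus x* = (2·p_y/p_x)² — independent of I — with the rest of income spent on y.
Plugging in: x* = (2·3.75/10)² = 0.5625, y* = 26.5.

x* = 0.5625, y* = 26.5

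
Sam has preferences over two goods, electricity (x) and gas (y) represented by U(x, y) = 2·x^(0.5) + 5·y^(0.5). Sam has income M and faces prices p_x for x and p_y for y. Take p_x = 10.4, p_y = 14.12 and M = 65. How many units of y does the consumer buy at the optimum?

From the CES first-order condition, (2/5)·(y/x)^(0.5) = p_x/p_y.
Solve for the ratio: y/x = [(5/2)·p_x/p_y]^(2).
Substitute y = (y/x)·x into the budget: x* = M/(p_x + p_y·(y/x)).
Numerically y/x = 3.390606, so x* = 65/(10.4 + 14.12·3.390606) = 1.1154 and y* = 3.390606·1.1154 = 3.7819.

y* = 3.7819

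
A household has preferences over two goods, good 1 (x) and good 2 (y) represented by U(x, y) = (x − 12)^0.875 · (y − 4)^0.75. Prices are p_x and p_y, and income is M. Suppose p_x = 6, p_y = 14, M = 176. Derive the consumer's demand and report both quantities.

This is Cobb-Douglas in (x−12, y−4): tangency gives 0.875·p_y·(y−4) = 0.75·p_x·(x−12).
After buying the subsistence bundle (12, 4), a share 7/13 of the remaining income goes to x: x* = 12 + 7/13·(M − 12p_x − 4p_y)/p_x.
Discretionary income = 176 − 12·6 − 4·14 = 48; x* = 12 + 7/13·48/6 = 16.3077; y* = 4 + 6/13·48/14 = 5.5824.

x* = 16.3077, y* = 5.5824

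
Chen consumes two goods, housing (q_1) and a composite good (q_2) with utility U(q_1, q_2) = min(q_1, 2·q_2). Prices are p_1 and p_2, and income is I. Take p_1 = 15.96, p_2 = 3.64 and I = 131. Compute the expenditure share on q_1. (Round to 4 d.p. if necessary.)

share on q_1 = 0.8976

With perfect complements, no substitution: consume in ratio q_1:q_2 = 2:1.
Budget: p_1·q_1 + p_2·(1/2)·q_1 = I, so (2·p_1 + p_2)·q_1 = 2·I.
Demand: q_1*(p_1,p_2,I) = 2·I/(2·p_1 + p_2), q_2* = I/(2·p_1 + p_2).
Here 2·15.96 + 3.64 = 35.56, giving q_1* = 7.3678 and q_2* = 3.6839.
Expenditure on q_1: 15.96·7.3678 = 117.5906; share = 0.8976.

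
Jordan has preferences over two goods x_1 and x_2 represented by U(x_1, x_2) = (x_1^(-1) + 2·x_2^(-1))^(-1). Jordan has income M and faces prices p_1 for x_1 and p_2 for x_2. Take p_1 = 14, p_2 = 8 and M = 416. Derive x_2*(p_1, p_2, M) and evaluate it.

MU_x_1 ∝ x_1^(-2), MU_x_2 ∝ 2·x_2^(-2), so MRS = (1/2)·(x_2/x_1)^(2) = p_1/p_2.
Hence x_2/x_1 = (2·p_1/p_2)^(1/(2)), i.e. raised to the 0.5 power.
With the ratio pinned down, the budget gives x_1* = M/(p_1 + p_2·(x_2/x_1)) and x_2* = (x_2/x_1)·x_1*.
Numerically x_2/x_1 = 1.870829, so x_1* = 416/(14 + 8·1.870829) = 14.3614 and x_2* = 1.870829·14.3614 = 26.8676.

x_2* = 26.8676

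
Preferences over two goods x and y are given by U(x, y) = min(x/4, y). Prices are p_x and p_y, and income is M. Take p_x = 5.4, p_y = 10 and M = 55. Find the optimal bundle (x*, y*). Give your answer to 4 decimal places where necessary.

Leontief preferences: the optimum is at the kink where x/4 = y/1, i.e. y = (1/4)·x.
Budget: p_x·x + p_y·(1/4)·x = M, so (4·p_x + p_y)·x = 4·M.
Demand: x*(p_x,p_y,M) = 4·M/(4·p_x + p_y), y* = M/(4·p_x + p_y).
Here 4·5.4 + 10 = 31.6, giving x* = 6.962 and y* = 1.7405.

x* = 6.962, y* = 1.7405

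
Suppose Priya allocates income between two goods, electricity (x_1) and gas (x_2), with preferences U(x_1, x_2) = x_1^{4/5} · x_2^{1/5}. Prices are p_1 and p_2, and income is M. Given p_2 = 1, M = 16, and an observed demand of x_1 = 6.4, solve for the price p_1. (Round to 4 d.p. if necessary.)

The MRS is 4·x_2/x_1. Set MRS = p_1/p_2.
Rearranging, p_2·x_2 = (1/4)·p_1·x_1. Substituting into the budget gives p_1·x_1·(1 + (1/4)) = M.
Demand: x_1*(p_1,p_2,M) = 0.8·M/p_1 and x_2* = 0.2·M/p_2.
Set x_1* = 6.4 in the demand function and solve for p_1: p_1 = 2.

p_1 = 2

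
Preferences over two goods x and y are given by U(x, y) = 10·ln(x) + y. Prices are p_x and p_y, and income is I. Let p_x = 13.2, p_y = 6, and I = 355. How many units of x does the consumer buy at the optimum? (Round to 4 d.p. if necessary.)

Set MRS = p_x/p_y: (10/x)/1 = p_x/p_y.
So x*(p_x,p_y) = 10·p_y/p_x, independent of income; and y* = (I − 10·p_y)/p_y.
At the given prices: x* = 10·6/13.2 = 4.5455.

x* = 4.5455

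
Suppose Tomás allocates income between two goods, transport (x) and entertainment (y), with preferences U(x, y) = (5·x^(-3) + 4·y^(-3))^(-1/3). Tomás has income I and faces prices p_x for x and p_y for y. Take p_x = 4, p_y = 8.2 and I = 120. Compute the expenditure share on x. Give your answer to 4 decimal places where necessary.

From the CES first-order condition, (5/4)·(y/x)^(4) = p_x/p_y.
Solve for the ratio: y/x = [(4/5)·p_x/p_y]^(0.25).
Substitute y = (y/x)·x into the budget: x* = I/(p_x + p_y·(y/x)).
Numerically y/x = 0.790377, so x* = 120/(4 + 8.2·0.790377) = 11.4492 and y* = 0.790377·11.4492 = 9.0492.
Expenditure on x: 4·11.4492 = 45.7968; share = 0.3816.

share on x = 0.3816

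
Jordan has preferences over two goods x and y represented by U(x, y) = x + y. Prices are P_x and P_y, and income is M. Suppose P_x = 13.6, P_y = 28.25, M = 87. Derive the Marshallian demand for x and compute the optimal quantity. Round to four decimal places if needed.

x gives more utility per dollar, so spend all income on x: x* = M/P_x, y* = 0.
Numerically: x* = 6.3971, y* = 0.

x* = 6.3971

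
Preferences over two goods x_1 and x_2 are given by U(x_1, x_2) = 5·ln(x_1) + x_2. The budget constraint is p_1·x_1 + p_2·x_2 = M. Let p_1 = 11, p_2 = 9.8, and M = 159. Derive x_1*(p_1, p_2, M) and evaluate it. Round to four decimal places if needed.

x_1* = 4.4545

So x_1*(p_1,p_2) = 5·p_2/p_1, independent of income; and x_2* = (M − 5·p_2)/p_2.
At the given prices: x_1* = 5·9.8/11 = 4.4545.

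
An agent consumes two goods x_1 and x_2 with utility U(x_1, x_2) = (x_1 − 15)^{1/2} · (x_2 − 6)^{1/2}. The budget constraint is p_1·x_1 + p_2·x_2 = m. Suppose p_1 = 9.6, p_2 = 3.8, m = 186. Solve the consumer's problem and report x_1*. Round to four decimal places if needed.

MRS = (x_2−6)/(x_1−15). Tangency with p_1/p_2 gives x_2−6 = (p_1/p_2)·(x_1−15).
After buying the subsistence bundle (15, 6), a share 0.5 of the remaining income goes to x_1: x_1* = 15 + 0.5·(m − 15p_1 − 6p_2)/p_1.
Discretionary income = 186 − 15·9.6 − 6·3.8 = 19.2; x_1* = 15 + 0.5·19.2/9.6 = 16.

x_1* = 16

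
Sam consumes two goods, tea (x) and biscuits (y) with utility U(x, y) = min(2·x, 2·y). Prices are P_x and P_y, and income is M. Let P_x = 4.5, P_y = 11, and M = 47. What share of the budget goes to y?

share on y = 0.7097

With perfect complements, no substitution: consume in ratio x:y = 2:2.
Budget: P_x·x + P_y·x = M, so (2·P_x + 2·P_y)·x = 2·M.
Demand: x*(P_x,P_y,M) = 2·M/(2·P_x + 2·P_y), y* = 2·M/(2·P_x + 2·P_y).
Here 2·4.5 + 2·11 = 31, giving x* = 3.0323 and y* = 3.0323.
Expenditure on y: 11·3.0323 = 33.3548; share = 0.7097.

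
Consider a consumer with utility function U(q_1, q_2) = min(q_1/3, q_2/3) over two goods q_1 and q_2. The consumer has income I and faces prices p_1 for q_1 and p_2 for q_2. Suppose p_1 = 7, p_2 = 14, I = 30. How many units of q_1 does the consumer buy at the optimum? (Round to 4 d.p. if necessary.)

With perfect complements, no substitution: consume in ratio q_1:q_2 = 3:3.
Budget: p_1·q_1 + p_2·q_1 = I, so (3·p_1 + 3·p_2)·q_1 = 3·I.
Demand: q_1*(p_1,p_2,I) = 3·I/(3·p_1 + 3·p_2), q_2* = 3·I/(3·p_1 + 3·p_2).
Here 3·7 + 3·14 = 63, giving q_1* = 1.4286.

q_1* = 1.4286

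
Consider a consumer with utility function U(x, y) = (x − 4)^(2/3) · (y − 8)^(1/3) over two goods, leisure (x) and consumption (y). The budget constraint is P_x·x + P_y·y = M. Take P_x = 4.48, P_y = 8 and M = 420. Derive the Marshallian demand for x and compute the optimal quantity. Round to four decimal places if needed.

x* = 54.3095

This is Cobb-Douglas in (x−4, y−8): tangency gives 2/3·P_y·(y−8) = 1/3·P_x·(x−4).
After buying the subsistence bundle (4, 8), a share 2/3 of the remaining income goes to x: x* = 4 + 2/3·(M − 4P_x − 8P_y)/P_x.
Discretionary income = 420 − 4·4.48 − 8·8 = 338.08; x* = 4 + 2/3·338.08/4.48 = 54.3095.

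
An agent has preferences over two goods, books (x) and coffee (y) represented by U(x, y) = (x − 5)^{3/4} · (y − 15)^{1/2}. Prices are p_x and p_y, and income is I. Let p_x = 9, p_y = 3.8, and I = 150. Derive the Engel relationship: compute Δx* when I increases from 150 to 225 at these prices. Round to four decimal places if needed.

Δx* = 5

This is Cobb-Douglas in (x−5, y−15): tangency gives 0.75·p_y·(y−15) = 0.5·p_x·(x−5).
After buying the subsistence bundle (5, 15), a share 0.6 of the remaining income goes to x: x* = 5 + 0.6·(I − 5p_x − 15p_y)/p_x.
Discretionary income = 150 − 5·9 − 15·3.8 = 48; x* = 5 + 0.6·48/9 = 8.2.
At I' = 225: x* = 13.2. Change: 13.2 − 8.2 = 5.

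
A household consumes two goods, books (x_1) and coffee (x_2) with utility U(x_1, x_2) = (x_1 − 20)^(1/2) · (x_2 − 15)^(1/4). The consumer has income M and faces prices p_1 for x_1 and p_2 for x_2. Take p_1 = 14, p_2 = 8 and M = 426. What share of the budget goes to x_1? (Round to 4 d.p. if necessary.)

This is Cobb-Douglas in (x_1−20, x_2−15): tangency gives 0.5·p_2·(x_2−15) = 0.25·p_1·(x_1−20).
After buying the subsistence bundle (20, 15), a share 2/3 of the remaining income goes to x_1: x_1* = 20 + 2/3·(M − 20p_1 − 15p_2)/p_1.
Discretionary income = 426 − 20·14 − 15·8 = 26; x_1* = 20 + 2/3·26/14 = 21.2381; x_2* = 15 + 1/3·26/8 = 16.0833.
Expenditure on x_1: 14·21.2381 = 297.3333; share = 0.698.

share on x_1 = 0.698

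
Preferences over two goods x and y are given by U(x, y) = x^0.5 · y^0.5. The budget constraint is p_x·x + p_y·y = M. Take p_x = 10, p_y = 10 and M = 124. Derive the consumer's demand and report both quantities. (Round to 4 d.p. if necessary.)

x* = 6.2, y* = 6.2

Demand: x*(p_x,p_y,M) = 0.5·M/p_x and y* = 0.5·M/p_y.
At p_x=10, p_y=10, M=124: x* = 0.5·124/10 = 6.2, y* = 6.2.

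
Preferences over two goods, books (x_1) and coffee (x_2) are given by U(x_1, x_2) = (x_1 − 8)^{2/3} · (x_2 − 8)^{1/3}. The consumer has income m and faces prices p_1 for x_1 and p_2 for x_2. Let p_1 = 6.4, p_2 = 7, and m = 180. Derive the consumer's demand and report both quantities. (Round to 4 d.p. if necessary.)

x_1* = 15.5833, x_2* = 11.4667

After buying the subsistence bundle (8, 8), a share 2/3 of the remaining income goes to x_1: x_1* = 8 + 2/3·(m − 8p_1 − 8p_2)/p_1.
Discretionary income = 180 − 8·6.4 − 8·7 = 72.8; x_1* = 8 + 2/3·72.8/6.4 = 15.5833; x_2* = 8 + 1/3·72.8/7 = 11.4667.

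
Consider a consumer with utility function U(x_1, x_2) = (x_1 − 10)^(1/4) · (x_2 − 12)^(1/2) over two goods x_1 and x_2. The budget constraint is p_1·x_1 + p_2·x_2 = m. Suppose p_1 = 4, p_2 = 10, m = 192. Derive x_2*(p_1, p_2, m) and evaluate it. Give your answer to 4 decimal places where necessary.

MRS = (1/2)·(x_2−12)/(x_1−10). Tangency with p_1/p_2 gives x_2−12 = 2·(p_1/p_2)·(x_1−10).
Substituting into the budget: x_1* = 10 + 1/3·(m − 10·p_1 − 12·p_2)/p_1, and x_2* = 12 + 2/3·(…)/p_2.
Discretionary income = 192 − 10·4 − 12·10 = 32; x_2* = 12 + 2/3·32/10 = 14.1333.

x_2* = 14.1333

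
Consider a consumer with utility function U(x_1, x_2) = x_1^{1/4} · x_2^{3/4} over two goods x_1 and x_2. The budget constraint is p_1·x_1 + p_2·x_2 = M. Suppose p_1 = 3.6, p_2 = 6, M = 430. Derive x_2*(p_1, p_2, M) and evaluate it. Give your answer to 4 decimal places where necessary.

x_2* = 53.75

MU_x_1/MU_x_2 = (0.25·x_2)/(0.75·x_1); tangency sets this equal to p_1/p_2.
So 0.25·p_2·x_2 = 0.75·p_1·x_1; combined with the budget, a share 0.25 of income goes to x_1.
Demand: x_1*(p_1,p_2,M) = 0.25·M/p_1 and x_2* = 0.75·M/p_2.
At p_1=3.6, p_2=6, M=430: x_2* = 0.75·430/6 = 53.75.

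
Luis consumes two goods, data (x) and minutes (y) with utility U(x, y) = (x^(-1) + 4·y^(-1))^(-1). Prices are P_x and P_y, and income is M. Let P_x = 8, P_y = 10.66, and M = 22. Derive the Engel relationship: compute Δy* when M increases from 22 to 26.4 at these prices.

Δy* = 0.288

MU_x ∝ x^(-2), MU_y ∝ 4·y^(-2), so MRS = (1/4)·(y/x)^(2) = P_x/P_y.
Solve for the ratio: y/x = [4·P_x/P_y]^(0.5).
Substitute y = (y/x)·x into the budget: x* = M/(P_x + P_y·(y/x)).
Numerically y/x = 1.732592, so x* = 22/(8 + 10.66·1.732592) = 0.8311 and y* = 1.732592·0.8311 = 1.44.
At M' = 26.4: y* = 1.728. Change: 1.728 − 1.44 = 0.288.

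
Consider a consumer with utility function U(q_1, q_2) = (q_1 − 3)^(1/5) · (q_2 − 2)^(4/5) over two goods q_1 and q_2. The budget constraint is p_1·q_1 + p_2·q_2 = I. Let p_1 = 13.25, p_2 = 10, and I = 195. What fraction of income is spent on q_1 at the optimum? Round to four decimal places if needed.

share on q_1 = 0.3426

Discretionary income = 195 − 3·13.25 − 2·10 = 135.25; q_1* = 3 + 0.2·135.25/13.25 = 5.0415; q_2* = 2 + 0.8·135.25/10 = 12.82.
Expenditure on q_1: 13.25·5.0415 = 66.8; share = 0.3426.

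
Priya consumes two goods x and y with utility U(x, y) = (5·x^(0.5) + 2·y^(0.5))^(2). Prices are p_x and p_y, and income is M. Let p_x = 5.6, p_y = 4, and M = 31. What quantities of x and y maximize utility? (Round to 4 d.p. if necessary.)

x* = 4.5226, y* = 1.4183

From the CES first-order condition, (5/2)·(y/x)^(0.5) = p_x/p_y.
Hence y/x = ((2/5)·p_x/p_y)^(1/(0.5)), i.e. raised to the 2 power.
With the ratio pinned down, the budget gives x* = M/(p_x + p_y·(y/x)) and y* = (y/x)·x*.
Numerically y/x = 0.3136, so x* = 31/(5.6 + 4·0.3136) = 4.5226 and y* = 0.3136·4.5226 = 1.4183.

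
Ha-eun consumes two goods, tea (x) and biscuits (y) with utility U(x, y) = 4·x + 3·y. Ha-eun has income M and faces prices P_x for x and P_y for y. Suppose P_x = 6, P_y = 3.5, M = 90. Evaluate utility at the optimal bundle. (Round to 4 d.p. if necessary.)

V = 77.1429

Numerically: x* = 0, y* = 25.7143.
Utility at the optimum: U(0, 25.7143) = 77.1429.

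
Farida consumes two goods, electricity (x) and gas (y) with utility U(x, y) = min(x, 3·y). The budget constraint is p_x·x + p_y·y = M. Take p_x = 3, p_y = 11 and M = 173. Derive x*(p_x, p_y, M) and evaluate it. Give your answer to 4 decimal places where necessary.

x* = 25.95

With perfect complements, no substitution: consume in ratio x:y = 3:1.
Budget: p_x·x + p_y·(1/3)·x = M, so (3·p_x + p_y)·x = 3·M.
Demand: x*(p_x,p_y,M) = 3·M/(3·p_x + p_y), y* = M/(3·p_x + p_y).
Here 3·3 + 11 = 20, giving x* = 25.95.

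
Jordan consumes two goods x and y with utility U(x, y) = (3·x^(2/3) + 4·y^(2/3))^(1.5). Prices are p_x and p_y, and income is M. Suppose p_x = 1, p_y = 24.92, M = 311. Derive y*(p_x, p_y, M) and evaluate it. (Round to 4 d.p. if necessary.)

MRS = MU_x/MU_y = (3/4)·(y/x)^(1/3). Set equal to p_x/p_y.
Solve for the ratio: y/x = [(4/3)·p_x/p_y]^(3).
Substitute y = (y/x)·x into the budget: x* = M/(p_x + p_y·(y/x)).
Numerically y/x = 0.000153, so x* = 311/(1 + 24.92·0.000153) = 309.8174 and y* = 0.000153·309.8174 = 0.0475.

y* = 0.0475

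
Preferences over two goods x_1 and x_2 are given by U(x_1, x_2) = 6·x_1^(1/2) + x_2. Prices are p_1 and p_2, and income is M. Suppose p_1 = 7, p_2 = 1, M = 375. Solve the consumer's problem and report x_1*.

x_1* = 0.1837

Plugging in: x_1* = (3·1/7)² = 0.1837.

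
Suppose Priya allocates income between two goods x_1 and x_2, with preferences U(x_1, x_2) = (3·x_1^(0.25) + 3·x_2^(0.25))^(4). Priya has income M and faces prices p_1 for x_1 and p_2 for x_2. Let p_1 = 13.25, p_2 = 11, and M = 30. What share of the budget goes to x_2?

share on x_2 = 0.5155

MU_x_1 ∝ 3·x_1^(-0.75), MU_x_2 ∝ 3·x_2^(-0.75), so MRS = (x_2/x_1)^(0.75) = p_1/p_2.
Solve for the ratio: x_2/x_1 = [p_1/p_2]^(4/3).
Substitute x_2 = (x_2/x_1)·x_1 into the budget: x_1* = M/(p_1 + p_2·(x_2/x_1)).
Numerically x_2/x_1 = 1.281635, so x_1* = 30/(13.25 + 11·1.281635) = 1.097 and x_2* = 1.281635·1.097 = 1.4059.
Expenditure on x_2: 11·1.4059 = 15.4651; share = 0.5155.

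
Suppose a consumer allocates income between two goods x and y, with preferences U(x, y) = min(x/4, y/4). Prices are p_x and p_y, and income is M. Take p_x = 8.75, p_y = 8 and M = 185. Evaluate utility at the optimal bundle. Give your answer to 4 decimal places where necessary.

With perfect complements, no substitution: consume in ratio x:y = 4:4.
Budget: p_x·x + p_y·x = M, so (4·p_x + 4·p_y)·x = 4·M.
Demand: x*(p_x,p_y,M) = 4·M/(4·p_x + 4·p_y), y* = 4·M/(4·p_x + 4·p_y).
Here 4·8.75 + 4·8 = 67, giving x* = 11.0448 and y* = 11.0448.
Utility at the optimum: U(11.0448, 11.0448) = 2.7612.

V = 2.7612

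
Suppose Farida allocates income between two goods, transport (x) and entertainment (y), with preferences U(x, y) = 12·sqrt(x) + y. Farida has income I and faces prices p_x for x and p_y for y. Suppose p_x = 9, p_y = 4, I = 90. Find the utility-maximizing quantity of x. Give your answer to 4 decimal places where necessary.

Set MRS = p_x/p_y: 6·x^(−1/2) = p_x/p_y.
Thus x* = (6·p_y/p_x)² — independent of I — with the rest of income spent on y.
Plugging in: x* = (6·4/9)² = 7.1111.

x* = 7.1111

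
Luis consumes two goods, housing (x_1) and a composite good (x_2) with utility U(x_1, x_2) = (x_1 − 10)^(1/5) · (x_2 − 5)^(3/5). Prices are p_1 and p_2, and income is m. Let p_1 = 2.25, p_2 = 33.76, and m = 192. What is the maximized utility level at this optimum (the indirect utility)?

Let x_1' = x_1−10, x_2' = x_2−5. MRS = (1/3)·x_2'/x_1' = p_1/p_2.
Substituting into the budget: x_1* = 10 + 0.25·(m − 10·p_1 − 5·p_2)/p_1, and x_2* = 5 + 0.75·(…)/p_2.
Discretionary income = 192 − 10·2.25 − 5·33.76 = 0.7; x_1* = 10 + 0.25·0.7/2.25 = 10.0778; x_2* = 5 + 0.75·0.7/33.76 = 5.0156.
Utility at the optimum: U(10.0778, 5.0156) = 0.0493.

V = 0.0493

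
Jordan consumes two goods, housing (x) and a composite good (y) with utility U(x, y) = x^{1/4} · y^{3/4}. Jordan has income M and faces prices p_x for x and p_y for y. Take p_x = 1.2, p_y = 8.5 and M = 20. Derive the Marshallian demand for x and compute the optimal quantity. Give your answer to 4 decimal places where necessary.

x* = 4.1667

Demand: x*(p_x,p_y,M) = 0.25·M/p_x and y* = 0.75·M/p_y.
At p_x=1.2, p_y=8.5, M=20: x* = 0.25·20/1.2 = 4.1667.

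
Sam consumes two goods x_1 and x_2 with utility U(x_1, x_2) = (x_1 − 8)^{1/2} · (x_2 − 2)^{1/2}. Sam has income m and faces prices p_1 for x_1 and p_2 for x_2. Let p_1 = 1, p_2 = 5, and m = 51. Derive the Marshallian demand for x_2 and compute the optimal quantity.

Let x_1' = x_1−8, x_2' = x_2−2. MRS = x_2'/x_1' = p_1/p_2.
After buying the subsistence bundle (8, 2), a share 0.5 of the remaining income goes to x_1: x_1* = 8 + 0.5·(m − 8p_1 − 2p_2)/p_1.
Discretionary income = 51 − 8·1 − 2·5 = 33; x_2* = 2 + 0.5·33/5 = 5.3.

x_2* = 5.3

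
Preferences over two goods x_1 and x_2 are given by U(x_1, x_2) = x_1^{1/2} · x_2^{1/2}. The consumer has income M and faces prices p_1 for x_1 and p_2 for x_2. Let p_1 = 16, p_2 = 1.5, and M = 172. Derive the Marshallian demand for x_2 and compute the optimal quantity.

The MRS is x_2/x_1. Set MRS = p_1/p_2.
Rearranging, p_2·x_2 = p_1·x_1. Substituting into the budget gives p_1·x_1·(1 + 1) = M.
Demand: x_1*(p_1,p_2,M) = 0.5·M/p_1 and x_2* = 0.5·M/p_2.
At p_1=16, p_2=1.5, M=172: x_2* = 0.5·172/1.5 = 57.3333.

x_2* = 57.3333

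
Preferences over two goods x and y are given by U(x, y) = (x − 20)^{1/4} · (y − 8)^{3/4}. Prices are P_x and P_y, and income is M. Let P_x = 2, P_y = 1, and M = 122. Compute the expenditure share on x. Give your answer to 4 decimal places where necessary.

After buying the subsistence bundle (20, 8), a share 0.25 of the remaining income goes to x: x* = 20 + 0.25·(M − 20P_x − 8P_y)/P_x.
Discretionary income = 122 − 20·2 − 8·1 = 74; x* = 20 + 0.25·74/2 = 29.25; y* = 8 + 0.75·74/1 = 63.5.
Expenditure on x: 2·29.25 = 58.5; share = 0.4795.

share on x = 0.4795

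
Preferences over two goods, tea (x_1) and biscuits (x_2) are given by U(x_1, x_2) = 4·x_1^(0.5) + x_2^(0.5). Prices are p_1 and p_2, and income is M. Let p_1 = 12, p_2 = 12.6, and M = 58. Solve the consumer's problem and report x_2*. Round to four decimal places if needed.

x_2* = 0.2586

MRS = MU_x_1/MU_x_2 = 4·(x_2/x_1)^(0.5). Set equal to p_1/p_2.
Solve for the ratio: x_2/x_1 = [(1/4)·p_1/p_2]^(2).
Substitute x_2 = (x_2/x_1)·x_1 into the budget: x_1* = M/(p_1 + p_2·(x_2/x_1)).
Numerically x_2/x_1 = 0.056689, so x_1* = 58/(12 + 12.6·0.056689) = 4.5618 and x_2* = 0.056689·4.5618 = 0.2586.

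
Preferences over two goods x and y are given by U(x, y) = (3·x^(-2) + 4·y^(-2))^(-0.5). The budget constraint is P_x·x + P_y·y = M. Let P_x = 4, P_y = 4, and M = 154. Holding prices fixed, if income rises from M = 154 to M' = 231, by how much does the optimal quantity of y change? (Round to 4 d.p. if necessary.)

MU_x ∝ 3·x^(-3), MU_y ∝ 4·y^(-3), so MRS = (3/4)·(y/x)^(3) = P_x/P_y.
Solve for the ratio: y/x = [(4/3)·P_x/P_y]^(1/3).
Substitute y = (y/x)·x into the budget: x* = M/(P_x + P_y·(y/x)).
Numerically y/x = 1.100642, so x* = 154/(4 + 4·1.100642) = 18.3277 and y* = 1.100642·18.3277 = 20.1723.
At M' = 231: y* = 30.2584. Change: 30.2584 − 20.1723 = 10.0861.

Δy* = 10.0861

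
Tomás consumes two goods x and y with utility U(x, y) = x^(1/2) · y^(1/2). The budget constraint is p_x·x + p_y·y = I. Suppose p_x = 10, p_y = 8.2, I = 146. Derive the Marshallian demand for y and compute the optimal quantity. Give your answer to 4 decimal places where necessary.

The MRS is y/x. Set MRS = p_x/p_y.
Rearranging, p_y·y = p_x·x. Substituting into the budget gives p_x·x·(1 + 1) = I.
Demand: x*(p_x,p_y,I) = 0.5·I/p_x and y* = 0.5·I/p_y.
At p_x=10, p_y=8.2, I=146: y* = 0.5·146/8.2 = 8.9024.

y* = 8.9024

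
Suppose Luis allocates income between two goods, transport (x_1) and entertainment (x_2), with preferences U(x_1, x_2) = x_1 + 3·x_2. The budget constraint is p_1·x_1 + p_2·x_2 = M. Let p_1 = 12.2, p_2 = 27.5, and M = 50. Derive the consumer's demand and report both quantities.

Numerically: x_1* = 0, x_2* = 1.8182.

x_1* = 0, x_2* = 1.8182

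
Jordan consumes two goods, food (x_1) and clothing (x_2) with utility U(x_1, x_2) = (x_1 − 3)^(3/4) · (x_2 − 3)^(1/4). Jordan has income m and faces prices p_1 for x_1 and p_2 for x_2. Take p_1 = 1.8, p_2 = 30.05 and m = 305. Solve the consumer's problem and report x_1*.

Let x_1' = x_1−3, x_2' = x_2−3. MRS = 3·x_2'/x_1' = p_1/p_2.
After buying the subsistence bundle (3, 3), a share 0.75 of the remaining income goes to x_1: x_1* = 3 + 0.75·(m − 3p_1 − 3p_2)/p_1.
Discretionary income = 305 − 3·1.8 − 3·30.05 = 209.45; x_1* = 3 + 0.75·209.45/1.8 = 90.2708.

x_1* = 90.2708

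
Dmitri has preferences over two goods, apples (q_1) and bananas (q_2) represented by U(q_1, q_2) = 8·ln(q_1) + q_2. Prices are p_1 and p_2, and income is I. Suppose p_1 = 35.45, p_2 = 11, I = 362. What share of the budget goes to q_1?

share on q_1 = 0.2431

MU_q_1 = 8/q_1, MU_q_2 = 1. Tangency: 8/q_1 = p_1/p_2.
So q_1*(p_1,p_2) = 8·p_2/p_1, independent of income; and q_2* = (I − 8·p_2)/p_2.
At the given prices: q_1* = 8·11/35.45 = 2.4824, and q_2* = 24.9091.
Expenditure on q_1: 35.45·2.4824 = 88; share = 0.2431.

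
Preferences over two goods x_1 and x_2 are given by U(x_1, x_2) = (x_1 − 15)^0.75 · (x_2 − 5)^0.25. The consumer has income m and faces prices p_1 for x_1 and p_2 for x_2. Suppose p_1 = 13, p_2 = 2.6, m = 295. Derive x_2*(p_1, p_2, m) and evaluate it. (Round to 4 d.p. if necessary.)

MRS = 3·(x_2−5)/(x_1−15). Tangency with p_1/p_2 gives x_2−5 = (1/3)·(p_1/p_2)·(x_1−15).
Substituting into the budget: x_1* = 15 + 0.75·(m − 15·p_1 − 5·p_2)/p_1, and x_2* = 5 + 0.25·(…)/p_2.
Discretionary income = 295 − 15·13 − 5·2.6 = 87; x_2* = 5 + 0.25·87/2.6 = 13.3654.

x_2* = 13.3654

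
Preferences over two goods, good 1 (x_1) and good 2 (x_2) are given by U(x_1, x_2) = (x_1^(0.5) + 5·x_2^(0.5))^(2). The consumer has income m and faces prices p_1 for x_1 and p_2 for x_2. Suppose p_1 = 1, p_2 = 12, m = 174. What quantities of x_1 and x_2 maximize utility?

x_1* = 56.4324, x_2* = 9.7973

From the CES first-order condition, (1/5)·(x_2/x_1)^(0.5) = p_1/p_2.
Hence x_2/x_1 = (5·p_1/p_2)^(1/(0.5)), i.e. raised to the 2 power.
Substitute x_2 = (x_2/x_1)·x_1 into the budget: x_1* = m/(p_1 + p_2·(x_2/x_1)).
Numerically x_2/x_1 = 0.173611, so x_1* = 174/(1 + 12·0.173611) = 56.4324 and x_2* = 0.173611·56.4324 = 9.7973.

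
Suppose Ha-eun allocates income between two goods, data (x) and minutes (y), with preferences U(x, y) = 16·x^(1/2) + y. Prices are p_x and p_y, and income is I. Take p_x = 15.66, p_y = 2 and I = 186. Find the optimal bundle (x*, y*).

MU_x = 8/√x, MU_y = 1. Tangency: 8/√x = p_x/p_y.
Thus x* = (8·p_y/p_x)² — independent of I — with the rest of income spent on y.
Plugging in: x* = (8·2/15.66)² = 1.0439, y* = 84.8263.

x* = 1.0439, y* = 84.8263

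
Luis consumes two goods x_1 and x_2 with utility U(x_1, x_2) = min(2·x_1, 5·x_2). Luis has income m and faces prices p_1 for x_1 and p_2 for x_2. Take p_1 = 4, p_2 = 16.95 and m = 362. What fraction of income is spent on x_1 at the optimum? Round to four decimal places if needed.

Demand: x_1*(p_1,p_2,m) = 5·m/(5·p_1 + 2·p_2), x_2* = 2·m/(5·p_1 + 2·p_2).
Here 5·4 + 2·16.95 = 53.9, giving x_1* = 33.5807 and x_2* = 13.4323.
Expenditure on x_1: 4·33.5807 = 134.3228; share = 0.3711.

share on x_1 = 0.3711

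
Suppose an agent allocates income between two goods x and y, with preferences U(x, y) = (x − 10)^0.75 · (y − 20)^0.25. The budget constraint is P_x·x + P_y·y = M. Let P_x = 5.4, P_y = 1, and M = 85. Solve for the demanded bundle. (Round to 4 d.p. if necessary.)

Let x' = x−10, y' = y−20. MRS = 3·y'/x' = P_x/P_y.
After buying the subsistence bundle (10, 20), a share 0.75 of the remaining income goes to x: x* = 10 + 0.75·(M − 10P_x − 20P_y)/P_x.
Discretionary income = 85 − 10·5.4 − 20·1 = 11; x* = 10 + 0.75·11/5.4 = 11.5278; y* = 20 + 0.25·11/1 = 22.75.

x* = 11.5278, y* = 22.75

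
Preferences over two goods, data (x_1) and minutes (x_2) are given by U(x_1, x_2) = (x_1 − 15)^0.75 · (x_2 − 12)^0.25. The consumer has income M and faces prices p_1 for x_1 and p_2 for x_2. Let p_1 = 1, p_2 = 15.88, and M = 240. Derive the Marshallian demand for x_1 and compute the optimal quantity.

MRS = 3·(x_2−12)/(x_1−15). Tangency with p_1/p_2 gives x_2−12 = (1/3)·(p_1/p_2)·(x_1−15).
After buying the subsistence bundle (15, 12), a share 0.75 of the remaining income goes to x_1: x_1* = 15 + 0.75·(M − 15p_1 − 12p_2)/p_1.
Discretionary income = 240 − 15·1 − 12·15.88 = 34.44; x_1* = 15 + 0.75·34.44/1 = 40.83.

x_1* = 40.83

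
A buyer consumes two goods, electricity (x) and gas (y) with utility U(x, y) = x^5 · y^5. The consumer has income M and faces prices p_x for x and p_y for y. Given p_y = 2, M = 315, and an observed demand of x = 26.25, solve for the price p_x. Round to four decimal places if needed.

Tangency: MRS = y/x = p_x/p_y.
So 5·p_y·y = 5·p_x·x; combined with the budget, a share 0.5 of income goes to x.
Demand: x*(p_x,p_y,M) = 0.5·M/p_x and y* = 0.5·M/p_y.
Set x* = 26.25 in the demand function and solve for p_x: p_x = 6.

p_x = 6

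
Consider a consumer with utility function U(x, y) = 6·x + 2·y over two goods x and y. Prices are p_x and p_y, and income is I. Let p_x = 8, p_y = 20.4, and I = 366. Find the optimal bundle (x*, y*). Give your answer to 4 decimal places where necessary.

Linear utility — the consumer picks whichever good has higher MU/price: 6/8 = 0.75 vs 2/20.4 = 0.098.
x gives more utility per dollar, so spend all income on x: x* = I/p_x, y* = 0.
Numerically: x* = 45.75, y* = 0.

x* = 45.75, y* = 0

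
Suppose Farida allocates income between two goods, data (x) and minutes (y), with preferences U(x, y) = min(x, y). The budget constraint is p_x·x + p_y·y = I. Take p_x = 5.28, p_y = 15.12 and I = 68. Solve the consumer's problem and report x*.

Here 5.28 + 15.12 = 20.4, giving x* = 3.3333.

x* = 3.3333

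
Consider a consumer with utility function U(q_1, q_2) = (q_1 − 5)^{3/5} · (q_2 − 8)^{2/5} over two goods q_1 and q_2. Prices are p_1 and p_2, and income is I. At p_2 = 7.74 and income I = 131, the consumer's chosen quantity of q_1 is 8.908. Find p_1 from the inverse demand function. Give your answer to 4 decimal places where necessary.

p_1 = 6

MRS = (3/2)·(q_2−8)/(q_1−5). Tangency with p_1/p_2 gives q_2−8 = (2/3)·(p_1/p_2)·(q_1−5).
After buying the subsistence bundle (5, 8), a share 0.6 of the remaining income goes to q_1: q_1* = 5 + 0.6·(I − 5p_1 − 8p_2)/p_1.
Set q_1* = 8.908 in the demand function and solve for p_1: p_1 = 6.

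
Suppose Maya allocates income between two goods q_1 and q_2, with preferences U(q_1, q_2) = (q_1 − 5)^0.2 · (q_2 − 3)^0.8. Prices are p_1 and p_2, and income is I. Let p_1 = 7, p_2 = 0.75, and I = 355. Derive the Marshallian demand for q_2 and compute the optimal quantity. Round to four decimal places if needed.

q_2* = 341.9333

This is Cobb-Douglas in (q_1−5, q_2−3): tangency gives 0.2·p_2·(q_2−3) = 0.8·p_1·(q_1−5).
Substituting into the budget: q_1* = 5 + 0.2·(I − 5·p_1 − 3·p_2)/p_1, and q_2* = 3 + 0.8·(…)/p_2.
Discretionary income = 355 − 5·7 − 3·0.75 = 317.75; q_2* = 3 + 0.8·317.75/0.75 = 341.9333.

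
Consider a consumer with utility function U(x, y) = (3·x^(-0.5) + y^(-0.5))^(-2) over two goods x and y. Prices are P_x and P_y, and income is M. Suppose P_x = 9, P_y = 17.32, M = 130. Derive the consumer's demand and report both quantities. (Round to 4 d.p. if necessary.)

From the CES first-order condition, 3·(y/x)^(1.5) = P_x/P_y.
Hence y/x = ((1/3)·P_x/P_y)^(1/(1.5)), i.e. raised to the 2/3 power.
With the ratio pinned down, the budget gives x* = M/(P_x + P_y·(y/x)) and y* = (y/x)·x*.
Numerically y/x = 0.310729, so x* = 130/(9 + 17.32·0.310729) = 9.0392 and y* = 0.310729·9.0392 = 2.8087.

x* = 9.0392, y* = 2.8087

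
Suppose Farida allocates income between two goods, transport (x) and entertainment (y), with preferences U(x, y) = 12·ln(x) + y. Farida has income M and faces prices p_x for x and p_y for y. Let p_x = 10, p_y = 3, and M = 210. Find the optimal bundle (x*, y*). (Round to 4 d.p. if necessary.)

x* = 3.6, y* = 58

Set MRS = p_x/p_y: (12/x)/1 = p_x/p_y.
So x*(p_x,p_y) = 12·p_y/p_x, independent of income; and y* = (M − 12·p_y)/p_y.
At the given prices: x* = 12·3/10 = 3.6, and y* = 58.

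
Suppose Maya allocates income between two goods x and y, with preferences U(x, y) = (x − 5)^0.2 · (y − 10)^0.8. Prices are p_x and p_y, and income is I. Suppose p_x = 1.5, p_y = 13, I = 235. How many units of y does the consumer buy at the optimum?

y* = 16

MRS = (1/4)·(y−10)/(x−5). Tangency with p_x/p_y gives y−10 = 4·(p_x/p_y)·(x−5).
Substituting into the budget: x* = 5 + 0.2·(I − 5·p_x − 10·p_y)/p_x, and y* = 10 + 0.8·(…)/p_y.
Discretionary income = 235 − 5·1.5 − 10·13 = 97.5; y* = 10 + 0.8·97.5/13 = 16.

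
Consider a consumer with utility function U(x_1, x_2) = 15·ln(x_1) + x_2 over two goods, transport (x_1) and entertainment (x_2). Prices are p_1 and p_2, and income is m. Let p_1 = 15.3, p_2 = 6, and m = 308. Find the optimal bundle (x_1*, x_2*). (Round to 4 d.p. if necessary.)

x_1* = 5.8824, x_2* = 36.3333

At the given prices: x_1* = 15·6/15.3 = 5.8824, and x_2* = 36.3333.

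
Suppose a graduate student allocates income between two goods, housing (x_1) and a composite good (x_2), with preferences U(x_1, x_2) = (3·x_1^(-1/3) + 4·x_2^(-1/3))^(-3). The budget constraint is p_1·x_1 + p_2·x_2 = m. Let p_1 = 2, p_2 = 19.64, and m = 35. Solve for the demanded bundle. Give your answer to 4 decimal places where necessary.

With the ratio pinned down, the budget gives x_1* = m/(p_1 + p_2·(x_2/x_1)) and x_2* = (x_2/x_1)·x_1*.
Numerically x_2/x_1 = 0.223677, so x_1* = 35/(2 + 19.64·0.223677) = 5.4747 and x_2* = 0.223677·5.4747 = 1.2246.

x_1* = 5.4747, x_2* = 1.2246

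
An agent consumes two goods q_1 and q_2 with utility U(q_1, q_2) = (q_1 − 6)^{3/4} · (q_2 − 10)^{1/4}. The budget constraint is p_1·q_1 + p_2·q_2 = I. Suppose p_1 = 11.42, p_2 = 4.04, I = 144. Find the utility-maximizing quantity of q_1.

This is Cobb-Douglas in (q_1−6, q_2−10): tangency gives 0.75·p_2·(q_2−10) = 0.25·p_1·(q_1−6).
Substituting into the budget: q_1* = 6 + 0.75·(I − 6·p_1 − 10·p_2)/p_1, and q_2* = 10 + 0.25·(…)/p_2.
Discretionary income = 144 − 6·11.42 − 10·4.04 = 35.08; q_1* = 6 + 0.75·35.08/11.42 = 8.3039.

q_1* = 8.3039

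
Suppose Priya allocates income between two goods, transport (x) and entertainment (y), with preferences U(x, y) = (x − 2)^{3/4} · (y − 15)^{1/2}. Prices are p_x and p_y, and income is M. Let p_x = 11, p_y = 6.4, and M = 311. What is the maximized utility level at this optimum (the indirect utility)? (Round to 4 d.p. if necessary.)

V = 20.2981

Substituting into the budget: x* = 2 + 0.6·(M − 2·p_x − 15·p_y)/p_x, and y* = 15 + 0.4·(…)/p_y.
Discretionary income = 311 − 2·11 − 15·6.4 = 193; x* = 2 + 0.6·193/11 = 12.5273; y* = 15 + 0.4·193/6.4 = 27.0625.
Utility at the optimum: U(12.5273, 27.0625) = 20.2981.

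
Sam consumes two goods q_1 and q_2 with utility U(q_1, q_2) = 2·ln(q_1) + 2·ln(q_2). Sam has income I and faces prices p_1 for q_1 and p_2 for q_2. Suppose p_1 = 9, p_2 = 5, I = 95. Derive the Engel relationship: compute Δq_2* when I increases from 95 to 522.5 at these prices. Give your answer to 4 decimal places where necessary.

Δq_2* = 42.75

The MRS is q_2/q_1. Set MRS = p_1/p_2.
So 2·p_2·q_2 = 2·p_1·q_1; combined with the budget, a share 0.5 of income goes to q_1.
Demand: q_1*(p_1,p_2,I) = 0.5·I/p_1 and q_2* = 0.5·I/p_2.
At p_1=9, p_2=5, I=95: q_2* = 0.5·95/5 = 9.5.
At I' = 522.5: q_2* = 52.25. Change: 52.25 − 9.5 = 42.75.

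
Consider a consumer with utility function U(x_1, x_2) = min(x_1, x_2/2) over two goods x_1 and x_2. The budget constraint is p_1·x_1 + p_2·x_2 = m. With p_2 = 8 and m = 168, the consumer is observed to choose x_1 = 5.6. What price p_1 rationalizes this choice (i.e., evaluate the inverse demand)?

p_1 = 14

With perfect complements, no substitution: consume in ratio x_1:x_2 = 1:2.
Budget: p_1·x_1 + p_2·2·x_1 = m, so (p_1 + 2·p_2)·x_1 = m.
Demand: x_1*(p_1,p_2,m) = m/(p_1 + 2·p_2), x_2* = 2·m/(p_1 + 2·p_2).
Set x_1* = 5.6 in the demand function and solve for p_1: p_1 = 14.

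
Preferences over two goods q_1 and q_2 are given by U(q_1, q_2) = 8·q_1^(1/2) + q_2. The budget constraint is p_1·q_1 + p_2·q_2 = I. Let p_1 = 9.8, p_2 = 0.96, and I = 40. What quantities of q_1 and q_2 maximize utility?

MU_q_1 = 4/√q_1, MU_q_2 = 1. Tangency: 4/√q_1 = p_1/p_2.
Thus q_1* = (4·p_2/p_1)² — independent of I — with the rest of income spent on q_2.
Plugging in: q_1* = (4·0.96/9.8)² = 0.1535, q_2* = 40.0993.

q_1* = 0.1535, q_2* = 40.0993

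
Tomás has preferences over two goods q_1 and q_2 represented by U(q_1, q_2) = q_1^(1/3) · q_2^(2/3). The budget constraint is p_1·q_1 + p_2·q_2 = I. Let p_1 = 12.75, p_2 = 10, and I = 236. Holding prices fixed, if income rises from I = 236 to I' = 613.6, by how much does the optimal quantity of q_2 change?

The MRS is (1/2)·q_2/q_1. Set MRS = p_1/p_2.
So 1/3·p_2·q_2 = 2/3·p_1·q_1; combined with the budget, a share 1/3 of income goes to q_1.
Demand: q_1*(p_1,p_2,I) = 1/3·I/p_1 and q_2* = 2/3·I/p_2.
At p_1=12.75, p_2=10, I=236: q_2* = 2/3·236/10 = 15.7333.
At I' = 613.6: q_2* = 40.9067. Change: 40.9067 − 15.7333 = 25.1733.

Δq_2* = 25.1733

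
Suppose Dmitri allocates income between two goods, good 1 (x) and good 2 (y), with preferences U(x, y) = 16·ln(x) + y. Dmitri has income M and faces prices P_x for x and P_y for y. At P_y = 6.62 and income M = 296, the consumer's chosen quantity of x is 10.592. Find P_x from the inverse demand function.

Set MRS = P_x/P_y: (16/x)/1 = P_x/P_y.
So x*(P_x,P_y) = 16·P_y/P_x, independent of income; and y* = (M − 16·P_y)/P_y.
Set x* = 10.592 in the demand function and solve for P_x: P_x = 10.

P_x = 10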